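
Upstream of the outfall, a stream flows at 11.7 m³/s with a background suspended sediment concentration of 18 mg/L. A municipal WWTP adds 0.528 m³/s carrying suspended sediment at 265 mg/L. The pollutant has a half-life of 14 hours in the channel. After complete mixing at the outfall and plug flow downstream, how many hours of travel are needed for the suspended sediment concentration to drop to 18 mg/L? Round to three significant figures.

Mass balance: C = (11.70·18.00 + 0.5280·265.0) / 12.23 = 350.5/12.23 = 28.67 mg/L.
Half-life 14 h → k = ln 2 / 14 = 0.04951 h⁻¹ = 1.188 d⁻¹.
28.67·exp(−k·t) = 18 → t = ln(28.67/18)/k = 33830 s = 9.398 h.

9.40 h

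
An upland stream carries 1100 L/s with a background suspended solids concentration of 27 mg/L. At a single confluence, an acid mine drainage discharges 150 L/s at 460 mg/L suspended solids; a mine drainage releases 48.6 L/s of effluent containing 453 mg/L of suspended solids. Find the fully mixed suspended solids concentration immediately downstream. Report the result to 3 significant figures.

Flow-weighted average: C = (1100·27.00 + 150.0·460.0 + 48.60·453.0) / 1299 = 120700/1299 = 92.96 mg/L.

93.0 mg/L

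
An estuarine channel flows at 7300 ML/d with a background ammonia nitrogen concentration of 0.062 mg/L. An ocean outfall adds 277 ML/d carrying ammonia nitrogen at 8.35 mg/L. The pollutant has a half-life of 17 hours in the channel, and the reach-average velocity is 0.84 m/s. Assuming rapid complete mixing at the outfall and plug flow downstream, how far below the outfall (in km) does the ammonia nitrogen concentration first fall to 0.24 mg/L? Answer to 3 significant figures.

After mixing, C = (7300·0.06200 + 277.0·8.350) / 7577 = 2766/7577 = 0.3650 mg/L.
Half-life 17 h → k = ln 2 / 17 = 0.04077 h⁻¹ = 0.9786 d⁻¹.
Set 0.3650·exp(−k·t) = 0.24 → t = ln(0.3650/0.24)/k = 37020 s = 10.28 h.
Distance = v·t = 0.84·37020 = 31090 m = 31.09 km.

31.1 km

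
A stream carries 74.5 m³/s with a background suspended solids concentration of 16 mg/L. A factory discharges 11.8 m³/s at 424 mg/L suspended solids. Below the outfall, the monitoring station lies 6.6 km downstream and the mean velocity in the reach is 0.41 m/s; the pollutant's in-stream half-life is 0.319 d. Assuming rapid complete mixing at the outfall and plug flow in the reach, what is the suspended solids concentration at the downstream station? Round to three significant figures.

Mass balance: C = (74.50·16.00 + 11.80·424.0) / 86.30 = 6195/86.30 = 71.79 mg/L.
Travel time t = 6.6·1000 / 0.41 = 16100 s = 4.472 h.
Half-life 0.319 d → k = ln 2 / 0.319 = 2.173 d⁻¹.
Decay over the reach: 71.79·exp(−kt) = 71.79·0.6671 = 47.89 mg/L.

47.9 mg/L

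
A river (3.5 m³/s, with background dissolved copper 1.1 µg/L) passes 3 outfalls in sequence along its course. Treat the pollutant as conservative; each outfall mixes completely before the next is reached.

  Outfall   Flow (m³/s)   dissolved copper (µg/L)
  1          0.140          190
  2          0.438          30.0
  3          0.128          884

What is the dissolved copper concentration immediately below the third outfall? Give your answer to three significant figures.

After outfall 1: Q = 3.500 + 0.1400 = 3.640 m³/s; C = (3.500·1.100 + 0.1400·190.0)/3.640 = 8.365 µg/L.
After outfall 2: Q = 3.640 + 0.4380 = 4.078 m³/s; C = (3.640·8.365 + 0.4380·30.00)/4.078 = 10.69 µg/L.
After outfall 3: Q = 4.078 + 0.1280 = 4.206 m³/s; C = (4.078·10.69 + 0.1280·884.0)/4.206 = 37.27 µg/L.

37.3 µg/L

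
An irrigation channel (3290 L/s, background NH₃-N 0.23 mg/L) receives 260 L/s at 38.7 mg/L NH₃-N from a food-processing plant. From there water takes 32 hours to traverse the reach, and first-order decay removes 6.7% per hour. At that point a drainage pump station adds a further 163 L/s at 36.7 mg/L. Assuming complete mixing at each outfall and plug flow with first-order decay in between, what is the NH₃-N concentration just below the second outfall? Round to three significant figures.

After mixing, C = (3290·0.2300 + 260.0·38.70) / 3550 = 10820/3550 = 3.048 mg/L; combined flow 3550 L/s.
6.7%/h lost → k = −ln(1 − 0.067) = 0.06935 h⁻¹.
After decay, C = 3.048 × e^(−kt) = 3.048 × 0.1087 = 0.3313 mg/L.
Second outfall: C = (3550·0.3313 + 163.0·36.70)/3713 = 1.928 mg/L.

1.93 mg/L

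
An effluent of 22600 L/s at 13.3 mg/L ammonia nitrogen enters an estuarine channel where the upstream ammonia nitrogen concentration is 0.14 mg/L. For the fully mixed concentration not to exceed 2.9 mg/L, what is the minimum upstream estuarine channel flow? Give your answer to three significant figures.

Set C_mix = 2.9: (Q·0.1400 + 22600·13.30) / (Q + 22600) = 2.9
→ Q = 22600·(13.30 − 2.9)/(2.9 − 0.1400) = 85160 L/s.

85200 L/s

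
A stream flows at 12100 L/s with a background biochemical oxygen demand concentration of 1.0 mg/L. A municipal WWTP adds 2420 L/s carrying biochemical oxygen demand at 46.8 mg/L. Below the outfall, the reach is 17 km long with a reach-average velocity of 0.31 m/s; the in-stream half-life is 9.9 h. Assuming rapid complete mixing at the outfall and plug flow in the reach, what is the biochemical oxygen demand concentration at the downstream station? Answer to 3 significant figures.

2.97 mg/L

Conservation of mass: C = (12100·1.000 + 2420·46.80) / 14520 = 125400/14520 = 8.633 mg/L.
Travel time t = 17·1000 / 0.31 = 54840 s = 15.23 h.
Half-life 9.9 h → k = ln 2 / 9.9 = 0.07001 h⁻¹ = 1.680 d⁻¹.
After decay, C = 8.633 × e^(−kt) = 8.633 × 0.3442 = 2.972 mg/L.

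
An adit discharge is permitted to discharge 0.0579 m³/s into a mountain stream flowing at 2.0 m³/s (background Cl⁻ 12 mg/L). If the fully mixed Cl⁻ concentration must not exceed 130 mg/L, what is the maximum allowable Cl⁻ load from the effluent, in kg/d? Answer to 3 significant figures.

Mass balance at the limit: 2.000·12.00 + 0.05790·Cₑ = 2.058·130 → Cₑ = 4206 mg/L.
Load = 0.05790 m³/s × 4206 g/m³ × 86 400 s/d = 21040 kg/d.

21000 kg/d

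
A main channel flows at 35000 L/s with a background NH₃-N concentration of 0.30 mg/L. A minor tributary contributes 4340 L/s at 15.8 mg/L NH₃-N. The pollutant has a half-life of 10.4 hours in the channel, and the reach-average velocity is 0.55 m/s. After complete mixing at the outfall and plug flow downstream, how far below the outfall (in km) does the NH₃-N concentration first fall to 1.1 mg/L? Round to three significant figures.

17.9 km

Flow-weighted average: C = (35000·0.3000 + 4340·15.80) / 39340 = 79070/39340 = 2.010 mg/L.
Half-life 10.4 h → k = ln 2 / 10.4 = 0.06665 h⁻¹ = 1.600 d⁻¹.
Set 2.010·exp(−k·t) = 1.1 → t = ln(2.010/1.1)/k = 32560 s = 9.045 h.
Distance = v·t = 0.55·32560 = 17910 m = 17.91 km.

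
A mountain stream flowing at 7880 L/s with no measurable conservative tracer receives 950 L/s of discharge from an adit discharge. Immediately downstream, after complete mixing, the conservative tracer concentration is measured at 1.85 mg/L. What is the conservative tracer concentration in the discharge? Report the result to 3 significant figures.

17.2 mg/L

Mass balance: 7880·0 + 950.0·Cₑ = 8830·1.850
→ Cₑ = (8830·1.850 − 7880·0) / 950.0 = 17.20 mg/L.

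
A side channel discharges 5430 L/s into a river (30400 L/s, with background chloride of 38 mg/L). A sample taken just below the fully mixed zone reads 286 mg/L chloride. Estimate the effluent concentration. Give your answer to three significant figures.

Mass balance: 30400·38.00 + 5430·Cₑ = 35830·286.0
→ Cₑ = (35830·286.0 − 30400·38.00) / 5430 = 1674 mg/L.

1670 mg/L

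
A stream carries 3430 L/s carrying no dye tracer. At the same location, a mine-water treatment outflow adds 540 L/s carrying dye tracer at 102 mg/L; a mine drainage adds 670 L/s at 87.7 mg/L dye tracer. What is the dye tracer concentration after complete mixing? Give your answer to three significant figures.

24.5 mg/L

After mixing, C = (3430·0 + 540.0·102.0 + 670.0·87.70) / 4640 = 113800/4640 = 24.53 mg/L.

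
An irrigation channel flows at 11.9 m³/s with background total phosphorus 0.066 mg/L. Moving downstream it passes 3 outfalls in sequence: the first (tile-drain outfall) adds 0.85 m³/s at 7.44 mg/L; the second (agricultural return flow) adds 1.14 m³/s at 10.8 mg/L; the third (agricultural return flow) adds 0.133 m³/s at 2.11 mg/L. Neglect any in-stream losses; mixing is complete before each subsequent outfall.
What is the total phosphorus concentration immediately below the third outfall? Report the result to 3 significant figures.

After outfall 1: Q = 11.90 + 0.8500 = 12.75 m³/s; C = (11.90·0.06600 + 0.8500·7.440)/12.75 = 0.5576 mg/L.
After outfall 2: Q = 12.75 + 1.140 = 13.89 m³/s; C = (12.75·0.5576 + 1.140·10.80)/13.89 = 1.398 mg/L.
After outfall 3: Q = 13.89 + 0.1330 = 14.02 m³/s; C = (13.89·1.398 + 0.1330·2.110)/14.02 = 1.405 mg/L.

1.40 mg/L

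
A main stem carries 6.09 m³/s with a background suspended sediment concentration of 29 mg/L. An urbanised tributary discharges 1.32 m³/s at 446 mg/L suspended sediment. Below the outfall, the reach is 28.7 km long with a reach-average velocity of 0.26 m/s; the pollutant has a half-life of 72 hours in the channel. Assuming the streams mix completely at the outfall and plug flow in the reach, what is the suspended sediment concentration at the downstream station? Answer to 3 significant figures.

76.9 mg/L

Mass balance: C = (6.090·29.00 + 1.320·446.0) / 7.410 = 765.3/7.410 = 103.3 mg/L.
Travel time t = 28.7·1000 / 0.26 = 110400 s = 30.66 h.
Half-life 72 h → k = ln 2 / 72 = 0.009627 h⁻¹ = 0.2310 d⁻¹.
After decay, C = 103.3 × e^(−kt) = 103.3 × 0.7444 = 76.88 mg/L.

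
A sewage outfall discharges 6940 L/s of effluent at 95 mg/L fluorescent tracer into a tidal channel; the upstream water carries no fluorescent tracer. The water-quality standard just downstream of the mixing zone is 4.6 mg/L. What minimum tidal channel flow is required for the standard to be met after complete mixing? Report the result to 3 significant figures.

Set C_mix = 4.6: (Q·0 + 6940·95.00) / (Q + 6940) = 4.6
→ Q = 6940·(95.00 − 4.6)/(4.6 − 0) = 136400 L/s.

136000 L/s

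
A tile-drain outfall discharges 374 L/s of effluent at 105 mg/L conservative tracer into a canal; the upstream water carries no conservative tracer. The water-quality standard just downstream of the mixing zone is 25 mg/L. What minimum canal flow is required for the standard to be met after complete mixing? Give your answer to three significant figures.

Set C_mix = 25: (Q·0 + 374.0·105.0) / (Q + 374.0) = 25
→ Q = 374.0·(105.0 − 25)/(25 − 0) = 1197 L/s.

1200 L/s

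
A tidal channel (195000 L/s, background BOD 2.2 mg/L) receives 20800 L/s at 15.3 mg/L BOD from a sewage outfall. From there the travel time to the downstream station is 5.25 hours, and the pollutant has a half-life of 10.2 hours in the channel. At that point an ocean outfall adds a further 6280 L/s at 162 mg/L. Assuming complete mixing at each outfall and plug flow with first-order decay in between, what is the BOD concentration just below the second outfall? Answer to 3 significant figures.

After mixing, C = (195000·2.200 + 20800·15.30) / 215800 = 747200/215800 = 3.463 mg/L; combined flow 215800 L/s.
Half-life 10.2 h → k = ln 2 / 10.2 = 0.06796 h⁻¹ = 1.631 d⁻¹.
After decay, C = 3.463 × e^(−kt) = 3.463 × 0.6999 = 2.424 mg/L.
Second outfall: C = (215800·2.424 + 6280·162.0)/222100 = 6.936 mg/L.

6.94 mg/L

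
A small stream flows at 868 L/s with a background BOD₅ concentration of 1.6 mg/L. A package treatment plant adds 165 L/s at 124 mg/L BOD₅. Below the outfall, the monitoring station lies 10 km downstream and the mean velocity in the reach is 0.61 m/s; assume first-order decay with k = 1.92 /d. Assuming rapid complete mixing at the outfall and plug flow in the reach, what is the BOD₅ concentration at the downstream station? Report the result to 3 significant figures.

After mixing, C = (868.0·1.600 + 165.0·124.0) / 1033 = 21850/1033 = 21.15 mg/L.
Travel time t = 10·1000 / 0.61 = 16390 s = 4.554 h.
After decay, C = 21.15 × e^(−kt) = 21.15 × 0.6947 = 14.69 mg/L.

14.7 mg/L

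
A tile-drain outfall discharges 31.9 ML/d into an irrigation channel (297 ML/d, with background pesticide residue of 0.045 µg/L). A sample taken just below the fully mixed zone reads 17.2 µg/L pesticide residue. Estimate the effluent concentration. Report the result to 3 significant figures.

Mass balance: 297.0·0.04500 + 31.90·Cₑ = 328.9·17.20
→ Cₑ = (328.9·17.20 − 297.0·0.04500) / 31.90 = 176.9 µg/L.

177 µg/L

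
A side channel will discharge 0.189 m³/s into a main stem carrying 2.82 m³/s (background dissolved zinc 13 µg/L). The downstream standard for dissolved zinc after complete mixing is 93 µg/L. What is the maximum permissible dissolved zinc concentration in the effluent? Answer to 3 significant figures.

At the limit, (Qr·Cr + Qe·Cₑ)/(Qr + Qe) = 93:
Cₑ = (3.009·93 − 2.820·13.00) / 0.1890 = 1287 µg/L.

1290 µg/L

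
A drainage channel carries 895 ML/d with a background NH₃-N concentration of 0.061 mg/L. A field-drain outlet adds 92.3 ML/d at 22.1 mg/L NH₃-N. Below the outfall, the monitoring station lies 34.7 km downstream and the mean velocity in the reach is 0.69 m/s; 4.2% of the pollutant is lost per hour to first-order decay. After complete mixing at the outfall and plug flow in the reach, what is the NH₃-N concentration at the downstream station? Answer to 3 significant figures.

Flow-weighted average: C = (895.0·0.06100 + 92.30·22.10) / 987.3 = 2094/987.3 = 2.121 mg/L.
Travel time t = 34.7·1000 / 0.69 = 50290 s = 13.97 h.
4.2%/h lost → k = −ln(1 − 0.042) = 0.04291 h⁻¹.
After decay, C = 2.121 × e^(−kt) = 2.121 × 0.5491 = 1.165 mg/L.

1.16 mg/L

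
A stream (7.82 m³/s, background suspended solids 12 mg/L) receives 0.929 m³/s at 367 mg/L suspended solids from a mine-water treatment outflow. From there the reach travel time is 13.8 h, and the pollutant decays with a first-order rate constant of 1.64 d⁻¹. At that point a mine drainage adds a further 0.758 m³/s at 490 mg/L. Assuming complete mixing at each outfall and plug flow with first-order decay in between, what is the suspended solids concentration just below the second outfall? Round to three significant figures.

56.9 mg/L

After mixing, C = (7.820·12.00 + 0.9290·367.0) / 8.749 = 434.8/8.749 = 49.70 mg/L; combined flow 8.749 m³/s.
Applying C = C₀e^(−kt): 49.70 × 0.3895 = 19.35 mg/L.
At the second outfall, C = (8.749·19.35 + 0.7580·490.0) / (8.749 + 0.7580) = 56.88 mg/L.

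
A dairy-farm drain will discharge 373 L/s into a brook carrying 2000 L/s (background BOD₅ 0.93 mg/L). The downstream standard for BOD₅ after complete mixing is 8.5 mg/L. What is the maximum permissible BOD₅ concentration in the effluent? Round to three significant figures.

49.1 mg/L

At the limit, (Qr·Cr + Qe·Cₑ)/(Qr + Qe) = 8.5:
Cₑ = (2373·8.5 − 2000·0.9300) / 373.0 = 49.09 mg/L.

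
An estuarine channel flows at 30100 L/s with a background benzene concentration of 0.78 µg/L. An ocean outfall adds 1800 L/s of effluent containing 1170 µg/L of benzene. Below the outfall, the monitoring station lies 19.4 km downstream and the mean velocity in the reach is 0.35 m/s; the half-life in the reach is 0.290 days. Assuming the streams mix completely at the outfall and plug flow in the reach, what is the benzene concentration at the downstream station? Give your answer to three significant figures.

Mass balance: C = (30100·0.7800 + 1800·1170) / 31900 = 2129000/31900 = 66.75 µg/L.
Travel time t = 19.4·1000 / 0.35 = 55430 s = 15.40 h.
Half-life 0.290 d → k = ln 2 / 0.290 = 2.390 d⁻¹.
First-order decay: C = 66.75·exp(−k·t) = 66.75·0.2158 = 14.41 µg/L.

14.4 µg/L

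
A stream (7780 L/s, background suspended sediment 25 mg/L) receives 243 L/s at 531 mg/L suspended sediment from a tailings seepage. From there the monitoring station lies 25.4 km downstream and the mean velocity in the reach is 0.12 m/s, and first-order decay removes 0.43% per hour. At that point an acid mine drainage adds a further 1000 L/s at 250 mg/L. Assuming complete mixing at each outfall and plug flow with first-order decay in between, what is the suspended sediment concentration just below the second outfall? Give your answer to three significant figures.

Mixed concentration C = ΣQC/ΣQ = (7780·25.00 + 243.0·531.0) / 8023 = 323500/8023 = 40.33 mg/L; combined flow 8023 L/s.
Travel time t = 25.4·1000 / 0.12 = 211700 s = 58.80 h.
0.43%/h lost → k = −ln(1 − 0.0043) = 0.004309 h⁻¹.
After decay, C = 40.33 × e^(−kt) = 40.33 × 0.7762 = 31.30 mg/L.
At the second outfall, C = (8023·31.30 + 1000·250.0) / (8023 + 1000) = 55.54 mg/L.

55.5 mg/L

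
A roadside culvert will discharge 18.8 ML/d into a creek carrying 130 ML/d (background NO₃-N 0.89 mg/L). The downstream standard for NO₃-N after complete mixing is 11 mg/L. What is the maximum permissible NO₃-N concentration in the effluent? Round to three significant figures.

80.9 mg/L

At the limit, (Qr·Cr + Qe·Cₑ)/(Qr + Qe) = 11:
Cₑ = (148.8·11 − 130.0·0.8900) / 18.80 = 80.91 mg/L.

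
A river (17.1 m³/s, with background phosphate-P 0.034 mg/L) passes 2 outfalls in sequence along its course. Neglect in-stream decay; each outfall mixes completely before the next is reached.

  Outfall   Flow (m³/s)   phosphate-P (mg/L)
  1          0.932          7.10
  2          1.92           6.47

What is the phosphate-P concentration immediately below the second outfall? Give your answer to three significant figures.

Below outfall 1: Q → 18.03 m³/s, C = (17.10·0.03400 + 0.9320·7.100)/18.03 = 0.3992 mg/L.
Below outfall 2: Q → 19.95 m³/s, C = (18.03·0.3992 + 1.920·6.470)/19.95 = 0.9834 mg/L.

0.983 mg/L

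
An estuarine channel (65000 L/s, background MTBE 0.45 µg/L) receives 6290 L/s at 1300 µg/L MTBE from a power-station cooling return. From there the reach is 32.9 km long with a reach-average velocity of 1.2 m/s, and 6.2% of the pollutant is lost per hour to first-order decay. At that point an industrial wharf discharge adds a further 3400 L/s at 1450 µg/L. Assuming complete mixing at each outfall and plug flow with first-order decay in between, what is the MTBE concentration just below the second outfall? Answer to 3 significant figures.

133 µg/L

Mixed concentration C = ΣQC/ΣQ = (65000·0.4500 + 6290·1300) / 71290 = 8206000/71290 = 115.1 µg/L; combined flow 71290 L/s.
Travel time t = 32.9·1000 / 1.2 = 27420 s = 7.616 h.
6.2%/h lost → k = −ln(1 − 0.062) = 0.06401 h⁻¹.
First-order decay: C = 115.1·exp(−k·t) = 115.1·0.6142 = 70.70 µg/L.
At the second outfall, C = (71290·70.70 + 3400·1450) / (71290 + 3400) = 133.5 µg/L.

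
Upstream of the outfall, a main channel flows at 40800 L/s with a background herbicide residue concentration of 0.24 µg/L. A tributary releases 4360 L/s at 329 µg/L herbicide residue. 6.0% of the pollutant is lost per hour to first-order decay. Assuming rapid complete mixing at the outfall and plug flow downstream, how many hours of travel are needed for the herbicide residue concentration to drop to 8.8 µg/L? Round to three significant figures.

Mass balance: C = (40800·0.2400 + 4360·329.0) / 45160 = 1444000/45160 = 31.98 µg/L.
6.0%/h lost → k = −ln(1 − 0.06) = 0.06188 h⁻¹.
31.98·exp(−k·t) = 8.8 → t = ln(31.98/8.8)/k = 75080 s = 20.85 h.

20.9 h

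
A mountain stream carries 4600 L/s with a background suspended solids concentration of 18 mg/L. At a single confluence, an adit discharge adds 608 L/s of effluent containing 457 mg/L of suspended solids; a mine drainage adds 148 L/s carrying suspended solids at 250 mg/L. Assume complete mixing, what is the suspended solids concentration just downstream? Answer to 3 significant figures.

After mixing, C = (4600·18.00 + 608.0·457.0 + 148.0·250.0) / 5356 = 397700/5356 = 74.24 mg/L.

74.2 mg/L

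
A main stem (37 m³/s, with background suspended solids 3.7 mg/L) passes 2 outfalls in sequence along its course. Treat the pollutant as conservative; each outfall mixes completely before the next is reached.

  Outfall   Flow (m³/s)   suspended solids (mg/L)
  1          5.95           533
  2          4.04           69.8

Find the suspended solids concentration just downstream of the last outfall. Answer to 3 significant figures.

After outfall 1: Q = 37.00 + 5.950 = 42.95 m³/s; C = (37.00·3.700 + 5.950·533.0)/42.95 = 77.03 mg/L.
After outfall 2: Q = 42.95 + 4.040 = 46.99 m³/s; C = (42.95·77.03 + 4.040·69.80)/46.99 = 76.40 mg/L.

76.4 mg/L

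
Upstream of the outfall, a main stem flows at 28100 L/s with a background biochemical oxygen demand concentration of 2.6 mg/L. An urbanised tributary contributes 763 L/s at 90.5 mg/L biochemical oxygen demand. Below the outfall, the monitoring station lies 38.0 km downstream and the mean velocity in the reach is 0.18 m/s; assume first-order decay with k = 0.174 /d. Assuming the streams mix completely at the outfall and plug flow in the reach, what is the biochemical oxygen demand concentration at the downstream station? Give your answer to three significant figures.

3.22 mg/L

Mass balance: C = (28100·2.600 + 763.0·90.50) / 28860 = 142100/28860 = 4.924 mg/L.
Travel time t = 38.0·1000 / 0.18 = 211100 s = 58.64 h.
Applying C = C₀e^(−kt): 4.924 × 0.6537 = 3.218 mg/L.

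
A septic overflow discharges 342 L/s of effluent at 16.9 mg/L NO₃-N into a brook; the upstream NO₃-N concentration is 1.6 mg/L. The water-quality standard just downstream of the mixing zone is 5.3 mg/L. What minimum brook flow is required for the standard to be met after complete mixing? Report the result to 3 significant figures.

1070 L/s

Set C_mix = 5.3: (Q·1.600 + 342.0·16.90) / (Q + 342.0) = 5.3
→ Q = 342.0·(16.90 − 5.3)/(5.3 − 1.600) = 1072 L/s.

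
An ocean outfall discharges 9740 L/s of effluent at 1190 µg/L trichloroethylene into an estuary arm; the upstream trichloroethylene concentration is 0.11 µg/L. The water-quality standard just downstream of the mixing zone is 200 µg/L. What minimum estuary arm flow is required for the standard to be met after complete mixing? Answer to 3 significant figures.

Set C_mix = 200: (Q·0.1100 + 9740·1190) / (Q + 9740) = 200
→ Q = 9740·(1190 − 200)/(200 − 0.1100) = 48240 L/s.

48200 L/s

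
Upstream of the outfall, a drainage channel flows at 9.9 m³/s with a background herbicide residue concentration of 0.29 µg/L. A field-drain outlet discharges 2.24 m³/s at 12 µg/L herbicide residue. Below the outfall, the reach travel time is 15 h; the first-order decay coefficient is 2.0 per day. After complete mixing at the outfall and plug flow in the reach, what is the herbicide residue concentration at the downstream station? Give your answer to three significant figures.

0.702 µg/L

After mixing, C = (9.900·0.2900 + 2.240·12.00) / 12.14 = 29.75/12.14 = 2.451 µg/L.
Decay over the reach: 2.451·exp(−kt) = 2.451·0.2865 = 0.7021 µg/L.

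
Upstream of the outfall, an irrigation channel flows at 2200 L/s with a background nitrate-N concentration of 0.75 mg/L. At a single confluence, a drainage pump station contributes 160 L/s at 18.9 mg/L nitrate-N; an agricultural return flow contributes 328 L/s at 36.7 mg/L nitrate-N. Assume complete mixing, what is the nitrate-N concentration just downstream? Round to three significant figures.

Conservation of mass: C = (2200·0.7500 + 160.0·18.90 + 328.0·36.70) / 2688 = 16710/2688 = 6.217 mg/L.

6.22 mg/L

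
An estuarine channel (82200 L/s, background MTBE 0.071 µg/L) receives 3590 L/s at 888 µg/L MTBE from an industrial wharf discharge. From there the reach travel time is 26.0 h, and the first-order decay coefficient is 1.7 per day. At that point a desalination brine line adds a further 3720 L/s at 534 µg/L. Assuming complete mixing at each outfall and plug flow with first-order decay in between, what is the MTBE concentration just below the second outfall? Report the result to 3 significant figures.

27.9 µg/L

Mixed concentration C = ΣQC/ΣQ = (82200·0.07100 + 3590·888.0) / 85790 = 3194000/85790 = 37.23 µg/L; combined flow 85790 L/s.
Decay over the reach: 37.23·exp(−kt) = 37.23·0.1586 = 5.903 µg/L.
At the second outfall, C = (85790·5.903 + 3720·534.0) / (85790 + 3720) = 27.85 µg/L.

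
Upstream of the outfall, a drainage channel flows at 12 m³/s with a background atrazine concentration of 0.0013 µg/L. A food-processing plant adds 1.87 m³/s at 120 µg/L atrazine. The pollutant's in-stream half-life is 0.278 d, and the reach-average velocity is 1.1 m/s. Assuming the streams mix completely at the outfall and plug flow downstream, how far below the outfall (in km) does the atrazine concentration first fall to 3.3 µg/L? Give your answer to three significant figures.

After mixing, C = (12.00·0.001300 + 1.870·120.0) / 13.87 = 224.4/13.87 = 16.18 µg/L.
Half-life 0.278 d → k = ln 2 / 0.278 = 2.493 d⁻¹.
Set 16.18·exp(−k·t) = 3.3 → t = ln(16.18/3.3)/k = 55090 s = 15.30 h.
Distance = v·t = 1.1·55090 = 60600 m = 60.60 km.

60.6 km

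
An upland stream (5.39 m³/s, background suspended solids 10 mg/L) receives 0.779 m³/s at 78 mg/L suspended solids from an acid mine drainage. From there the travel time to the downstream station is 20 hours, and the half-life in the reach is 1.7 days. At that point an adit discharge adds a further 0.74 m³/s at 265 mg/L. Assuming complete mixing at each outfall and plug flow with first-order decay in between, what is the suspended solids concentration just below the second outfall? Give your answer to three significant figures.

After mixing, C = (5.390·10.00 + 0.7790·78.00) / 6.169 = 114.7/6.169 = 18.59 mg/L; combined flow 6.169 m³/s.
Half-life 1.7 d → k = ln 2 / 1.7 = 0.4077 d⁻¹.
Decay over the reach: 18.59·exp(−kt) = 18.59·0.7119 = 13.23 mg/L.
At the second outfall, C = (6.169·13.23 + 0.7400·265.0) / (6.169 + 0.7400) = 40.20 mg/L.

40.2 mg/L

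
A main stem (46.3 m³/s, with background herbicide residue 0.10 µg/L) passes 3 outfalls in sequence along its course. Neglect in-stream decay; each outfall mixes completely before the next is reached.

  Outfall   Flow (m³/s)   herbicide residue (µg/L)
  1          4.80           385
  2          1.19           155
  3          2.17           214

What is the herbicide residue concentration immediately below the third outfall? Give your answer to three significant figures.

45.9 µg/L

After outfall 1: Q = 46.30 + 4.800 = 51.10 m³/s; C = (46.30·0.1000 + 4.800·385.0)/51.10 = 36.25 µg/L.
After outfall 2: Q = 51.10 + 1.190 = 52.29 m³/s; C = (51.10·36.25 + 1.190·155.0)/52.29 = 38.96 µg/L.
After outfall 3: Q = 52.29 + 2.170 = 54.46 m³/s; C = (52.29·38.96 + 2.170·214.0)/54.46 = 45.93 µg/L.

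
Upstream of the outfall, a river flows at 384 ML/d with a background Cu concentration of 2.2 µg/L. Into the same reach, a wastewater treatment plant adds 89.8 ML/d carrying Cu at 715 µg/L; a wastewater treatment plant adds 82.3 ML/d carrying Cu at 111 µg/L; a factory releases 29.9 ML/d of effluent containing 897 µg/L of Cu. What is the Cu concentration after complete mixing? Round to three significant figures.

Conservation of mass: C = (384.0·2.200 + 89.80·715.0 + 82.30·111.0 + 29.90·897.0) / 586.0 = 101000/586.0 = 172.4 µg/L.

172 µg/L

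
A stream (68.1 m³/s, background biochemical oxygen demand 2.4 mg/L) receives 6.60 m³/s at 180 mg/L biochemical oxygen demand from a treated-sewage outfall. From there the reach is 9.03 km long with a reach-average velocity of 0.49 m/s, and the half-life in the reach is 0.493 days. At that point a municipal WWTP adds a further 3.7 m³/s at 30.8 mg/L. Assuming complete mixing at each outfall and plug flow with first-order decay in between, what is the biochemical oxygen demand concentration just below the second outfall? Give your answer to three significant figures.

Mixed concentration C = ΣQC/ΣQ = (68.10·2.400 + 6.600·180.0) / 74.70 = 1351/74.70 = 18.09 mg/L; combined flow 74.70 m³/s.
Travel time t = 9.03·1000 / 0.49 = 18430 s = 5.119 h.
Half-life 0.493 d → k = ln 2 / 0.493 = 1.406 d⁻¹.
First-order decay: C = 18.09·exp(−k·t) = 18.09·0.7409 = 13.40 mg/L.
Second outfall: C = (74.70·13.40 + 3.700·30.80)/78.40 = 14.23 mg/L.

14.2 mg/L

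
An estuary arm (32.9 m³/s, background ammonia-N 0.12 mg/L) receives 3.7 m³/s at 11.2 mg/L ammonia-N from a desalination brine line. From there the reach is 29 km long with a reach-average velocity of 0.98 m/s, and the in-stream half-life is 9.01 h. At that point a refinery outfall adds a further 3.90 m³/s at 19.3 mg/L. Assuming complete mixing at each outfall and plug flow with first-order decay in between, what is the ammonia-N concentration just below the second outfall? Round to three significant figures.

Flow-weighted average: C = (32.90·0.1200 + 3.700·11.20) / 36.60 = 45.39/36.60 = 1.240 mg/L; combined flow 36.60 m³/s.
Travel time t = 29·1000 / 0.98 = 29590 s = 8.220 h.
Half-life 9.01 h → k = ln 2 / 9.01 = 0.07693 h⁻¹ = 1.846 d⁻¹.
First-order decay: C = 1.240·exp(−k·t) = 1.240·0.5313 = 0.6589 mg/L.
At the second outfall, C = (36.60·0.6589 + 3.900·19.30) / (36.60 + 3.900) = 2.454 mg/L.

2.45 mg/L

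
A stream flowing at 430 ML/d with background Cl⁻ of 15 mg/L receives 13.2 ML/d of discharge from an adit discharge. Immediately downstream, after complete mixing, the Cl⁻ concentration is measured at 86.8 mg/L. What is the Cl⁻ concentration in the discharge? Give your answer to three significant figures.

Mass balance: 430.0·15.00 + 13.20·Cₑ = 443.2·86.80
→ Cₑ = (443.2·86.80 − 430.0·15.00) / 13.20 = 2426 mg/L.

2430 mg/L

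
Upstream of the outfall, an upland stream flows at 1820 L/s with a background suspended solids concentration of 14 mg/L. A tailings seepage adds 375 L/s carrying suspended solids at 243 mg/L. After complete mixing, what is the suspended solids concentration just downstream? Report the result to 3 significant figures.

53.1 mg/L

Flow-weighted average: C = (1820·14.00 + 375.0·243.0) / 2195 = 116600/2195 = 53.12 mg/L.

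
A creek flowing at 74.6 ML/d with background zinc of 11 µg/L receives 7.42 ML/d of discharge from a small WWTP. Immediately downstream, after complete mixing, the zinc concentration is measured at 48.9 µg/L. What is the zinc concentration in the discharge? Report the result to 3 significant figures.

430 µg/L

Mass balance: 74.60·11.00 + 7.420·Cₑ = 82.02·48.90
→ Cₑ = (82.02·48.90 − 74.60·11.00) / 7.420 = 429.9 µg/L.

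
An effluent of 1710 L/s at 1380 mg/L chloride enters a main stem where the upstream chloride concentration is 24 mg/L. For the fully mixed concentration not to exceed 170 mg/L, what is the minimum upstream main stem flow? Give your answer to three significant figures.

Set C_mix = 170: (Q·24.00 + 1710·1380) / (Q + 1710) = 170
→ Q = 1710·(1380 − 170)/(170 − 24.00) = 14170 L/s.

14200 L/s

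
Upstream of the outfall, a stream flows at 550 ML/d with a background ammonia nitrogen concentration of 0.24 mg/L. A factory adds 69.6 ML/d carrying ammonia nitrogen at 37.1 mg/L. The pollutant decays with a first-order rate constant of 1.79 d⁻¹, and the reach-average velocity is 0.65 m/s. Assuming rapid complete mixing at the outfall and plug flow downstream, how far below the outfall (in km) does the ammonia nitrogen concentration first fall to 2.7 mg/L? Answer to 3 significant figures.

15.2 km

After mixing, C = (550.0·0.2400 + 69.60·37.10) / 619.6 = 2714/619.6 = 4.381 mg/L.
Set 4.381·exp(−k·t) = 2.7 → t = ln(4.381/2.7)/k = 23360 s = 6.488 h.
Distance = v·t = 0.65·23360 = 15180 m = 15.18 km.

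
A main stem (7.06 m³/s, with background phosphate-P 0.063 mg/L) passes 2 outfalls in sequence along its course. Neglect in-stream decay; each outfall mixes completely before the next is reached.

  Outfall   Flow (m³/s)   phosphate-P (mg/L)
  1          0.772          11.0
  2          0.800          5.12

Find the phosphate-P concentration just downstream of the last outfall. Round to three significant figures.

Below outfall 1: Q → 7.832 m³/s, C = (7.060·0.06300 + 0.7720·11.00)/7.832 = 1.141 mg/L.
Below outfall 2: Q → 8.632 m³/s, C = (7.832·1.141 + 0.8000·5.120)/8.632 = 1.510 mg/L.

1.51 mg/L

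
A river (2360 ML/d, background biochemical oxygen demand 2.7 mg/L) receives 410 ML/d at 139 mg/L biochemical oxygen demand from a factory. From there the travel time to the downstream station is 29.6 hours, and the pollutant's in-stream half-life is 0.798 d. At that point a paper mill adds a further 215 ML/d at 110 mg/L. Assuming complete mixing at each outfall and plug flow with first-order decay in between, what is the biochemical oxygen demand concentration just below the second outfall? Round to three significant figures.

After mixing, C = (2360·2.700 + 410.0·139.0) / 2770 = 63360/2770 = 22.87 mg/L; combined flow 2770 ML/d.
Half-life 0.798 d → k = ln 2 / 0.798 = 0.8686 d⁻¹.
Applying C = C₀e^(−kt): 22.87 × 0.3426 = 7.836 mg/L.
Second outfall: C = (2770·7.836 + 215.0·110.0)/2985 = 15.19 mg/L.

15.2 mg/L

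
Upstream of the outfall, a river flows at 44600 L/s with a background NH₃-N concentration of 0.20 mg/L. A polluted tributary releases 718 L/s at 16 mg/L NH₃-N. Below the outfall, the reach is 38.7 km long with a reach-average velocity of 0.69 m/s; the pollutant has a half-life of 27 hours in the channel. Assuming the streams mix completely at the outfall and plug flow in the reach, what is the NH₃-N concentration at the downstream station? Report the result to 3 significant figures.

Mixed concentration C = ΣQC/ΣQ = (44600·0.2000 + 718.0·16.00) / 45320 = 20410/45320 = 0.4503 mg/L.
Travel time t = 38.7·1000 / 0.69 = 56090 s = 15.58 h.
Half-life 27 h → k = ln 2 / 27 = 0.02567 h⁻¹ = 0.6161 d⁻¹.
After decay, C = 0.4503 × e^(−kt) = 0.4503 × 0.6703 = 0.3019 mg/L.

0.302 mg/L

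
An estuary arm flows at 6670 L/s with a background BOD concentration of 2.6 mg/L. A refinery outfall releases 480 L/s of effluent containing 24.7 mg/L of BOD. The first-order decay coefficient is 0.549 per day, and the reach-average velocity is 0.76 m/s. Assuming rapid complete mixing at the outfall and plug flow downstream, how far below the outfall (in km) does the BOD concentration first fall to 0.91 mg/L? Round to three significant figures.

Flow-weighted average: C = (6670·2.600 + 480.0·24.70) / 7150 = 29200/7150 = 4.084 mg/L.
Set 4.084·exp(−k·t) = 0.91 → t = ln(4.084/0.91)/k = 236300 s = 65.63 h.
Distance = v·t = 0.76·236300 = 179600 m = 179.6 km.

180 km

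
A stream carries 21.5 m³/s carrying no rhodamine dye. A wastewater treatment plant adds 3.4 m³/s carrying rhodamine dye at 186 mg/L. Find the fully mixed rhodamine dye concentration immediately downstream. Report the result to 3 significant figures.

After mixing, C = (21.50·0 + 3.400·186.0) / 24.90 = 632.4/24.90 = 25.40 mg/L.

25.4 mg/L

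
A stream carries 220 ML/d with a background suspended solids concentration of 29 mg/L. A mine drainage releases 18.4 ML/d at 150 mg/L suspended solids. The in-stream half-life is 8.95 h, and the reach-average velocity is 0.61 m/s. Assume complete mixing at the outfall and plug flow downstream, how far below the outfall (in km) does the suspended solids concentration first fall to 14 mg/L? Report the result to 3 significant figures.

28.6 km

Flow-weighted average: C = (220.0·29.00 + 18.40·150.0) / 238.4 = 9140/238.4 = 38.34 mg/L.
Half-life 8.95 h → k = ln 2 / 8.95 = 0.07745 h⁻¹ = 1.859 d⁻¹.
Set 38.34·exp(−k·t) = 14 → t = ln(38.34/14)/k = 46830 s = 13.01 h.
Distance = v·t = 0.61·46830 = 28570 m = 28.57 km.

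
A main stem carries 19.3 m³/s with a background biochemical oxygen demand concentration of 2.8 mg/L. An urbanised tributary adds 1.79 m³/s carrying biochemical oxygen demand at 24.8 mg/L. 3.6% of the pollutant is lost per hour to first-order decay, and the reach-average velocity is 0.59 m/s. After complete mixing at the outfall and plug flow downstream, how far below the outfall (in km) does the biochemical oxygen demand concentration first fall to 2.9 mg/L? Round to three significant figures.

27.6 km

Mass balance: C = (19.30·2.800 + 1.790·24.80) / 21.09 = 98.43/21.09 = 4.667 mg/L.
3.6%/h lost → k = −ln(1 − 0.036) = 0.03666 h⁻¹.
Set 4.667·exp(−k·t) = 2.9 → t = ln(4.667/2.9)/k = 46720 s = 12.98 h.
Distance = v·t = 0.59·46720 = 27570 m = 27.57 km.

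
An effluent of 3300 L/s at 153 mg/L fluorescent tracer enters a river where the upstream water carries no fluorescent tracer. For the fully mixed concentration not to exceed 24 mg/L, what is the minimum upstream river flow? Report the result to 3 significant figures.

17700 L/s

Set C_mix = 24: (Q·0 + 3300·153.0) / (Q + 3300) = 24
→ Q = 3300·(153.0 − 24)/(24 − 0) = 17740 L/s.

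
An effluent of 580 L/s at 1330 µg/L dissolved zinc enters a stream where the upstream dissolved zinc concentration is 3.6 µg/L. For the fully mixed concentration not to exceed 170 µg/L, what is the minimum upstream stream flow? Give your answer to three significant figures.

Set C_mix = 170: (Q·3.600 + 580.0·1330) / (Q + 580.0) = 170
→ Q = 580.0·(1330 − 170)/(170 − 3.600) = 4043 L/s.

4040 L/s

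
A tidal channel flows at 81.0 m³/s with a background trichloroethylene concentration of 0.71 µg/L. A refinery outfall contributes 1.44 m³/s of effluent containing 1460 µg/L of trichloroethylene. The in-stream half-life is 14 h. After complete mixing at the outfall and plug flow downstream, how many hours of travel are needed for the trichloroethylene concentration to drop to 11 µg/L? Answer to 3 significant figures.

17.5 h

Flow-weighted average: C = (81.00·0.7100 + 1.440·1460) / 82.44 = 2160/82.44 = 26.20 µg/L.
Half-life 14 h → k = ln 2 / 14 = 0.04951 h⁻¹ = 1.188 d⁻¹.
26.20·exp(−k·t) = 11 → t = ln(26.20/11)/k = 63100 s = 17.53 h.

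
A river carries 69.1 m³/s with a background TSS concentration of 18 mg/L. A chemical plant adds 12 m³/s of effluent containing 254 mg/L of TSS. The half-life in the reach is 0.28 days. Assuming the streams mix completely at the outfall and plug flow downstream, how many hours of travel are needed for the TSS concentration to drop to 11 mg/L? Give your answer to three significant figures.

15.2 h

Flow-weighted average: C = (69.10·18.00 + 12.00·254.0) / 81.10 = 4292/81.10 = 52.92 mg/L.
Half-life 0.28 d → k = ln 2 / 0.28 = 2.476 d⁻¹.
52.92·exp(−k·t) = 11 → t = ln(52.92/11)/k = 54830 s = 15.23 h.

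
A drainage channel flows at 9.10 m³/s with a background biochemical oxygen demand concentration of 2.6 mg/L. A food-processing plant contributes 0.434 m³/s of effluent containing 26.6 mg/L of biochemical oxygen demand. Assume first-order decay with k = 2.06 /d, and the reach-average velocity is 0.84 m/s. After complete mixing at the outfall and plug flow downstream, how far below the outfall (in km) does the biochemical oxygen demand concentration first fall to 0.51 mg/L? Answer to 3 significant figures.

Mass balance: C = (9.100·2.600 + 0.4340·26.60) / 9.534 = 35.20/9.534 = 3.693 mg/L.
Set 3.693·exp(−k·t) = 0.51 → t = ln(3.693/0.51)/k = 83030 s = 23.06 h.
Distance = v·t = 0.84·83030 = 69750 m = 69.75 km.

69.7 km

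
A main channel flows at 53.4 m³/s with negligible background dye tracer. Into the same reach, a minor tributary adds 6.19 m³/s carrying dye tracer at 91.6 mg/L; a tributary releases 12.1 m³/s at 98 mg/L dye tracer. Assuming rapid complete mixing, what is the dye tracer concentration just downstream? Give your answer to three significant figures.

24.4 mg/L

After mixing, C = (53.40·0 + 6.190·91.60 + 12.10·98.00) / 71.69 = 1753/71.69 = 24.45 mg/L.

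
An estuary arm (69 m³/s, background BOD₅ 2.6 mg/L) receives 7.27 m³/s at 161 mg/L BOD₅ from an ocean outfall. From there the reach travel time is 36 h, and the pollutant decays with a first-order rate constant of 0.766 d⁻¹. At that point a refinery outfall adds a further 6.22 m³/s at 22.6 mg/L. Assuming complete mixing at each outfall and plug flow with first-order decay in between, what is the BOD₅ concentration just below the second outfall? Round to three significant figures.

6.89 mg/L

Flow-weighted average: C = (69.00·2.600 + 7.270·161.0) / 76.27 = 1350/76.27 = 17.70 mg/L; combined flow 76.27 m³/s.
After decay, C = 17.70 × e^(−kt) = 17.70 × 0.3170 = 5.610 mg/L.
At the second outfall, C = (76.27·5.610 + 6.220·22.60) / (76.27 + 6.220) = 6.891 mg/L.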